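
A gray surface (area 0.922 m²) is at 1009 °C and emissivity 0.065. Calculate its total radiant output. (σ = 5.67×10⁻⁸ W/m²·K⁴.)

1009 °C = 1282 K.
P = εσAT⁴ = 0.065 × 5.67×10⁻⁸ × 0.922 × (1282)⁴ = 0.065 × 5.67×10⁻⁸ × 0.922 × 2.70×10^12.
P = 9180 W.

P ≈ 9180 W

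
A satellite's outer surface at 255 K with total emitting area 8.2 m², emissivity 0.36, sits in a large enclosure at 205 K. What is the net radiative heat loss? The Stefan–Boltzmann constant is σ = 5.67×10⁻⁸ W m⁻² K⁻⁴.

Q ≈ 412 W

Q = εσA(T⁴ − T_s⁴). T⁴ − T_s⁴ = (255)⁴ − (205)⁴ = 4.23×10^9 − 1.77×10^9 = 2.46×10^9 K⁴.
Q = 0.36 × 5.67×10⁻⁸ × 8.20 × 2.46×10^9 = 412 W.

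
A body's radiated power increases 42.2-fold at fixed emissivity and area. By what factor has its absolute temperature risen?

P ∝ T⁴ ⇒ T ∝ P^(1/4), so T scales by (42.2)^(1/4) = 2.55.

factor ≈ 2.55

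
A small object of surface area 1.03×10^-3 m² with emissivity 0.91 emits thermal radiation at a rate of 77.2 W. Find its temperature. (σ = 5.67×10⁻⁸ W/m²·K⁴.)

From P = εσAT⁴, T = (P / εσA)^(1/4) = (77.2 / (0.91 × 5.67×10⁻⁸ × 1.03×10^-3))^(1/4).
T = (1.45×10^12)^(1/4) = 1100 K.

T ≈ 1100 K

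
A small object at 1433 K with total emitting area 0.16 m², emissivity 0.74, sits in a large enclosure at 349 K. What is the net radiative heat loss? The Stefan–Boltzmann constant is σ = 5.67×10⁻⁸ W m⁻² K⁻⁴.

Q ≈ 28200 W

Q = εσA(T⁴ − T_s⁴). T⁴ − T_s⁴ = (1433)⁴ − (349)⁴ = 4.22×10^12 − 1.48×10^10 = 4.20×10^12 K⁴.
Q = 0.74 × 5.67×10⁻⁸ × 0.160 × 4.20×10^12 = 28200 W.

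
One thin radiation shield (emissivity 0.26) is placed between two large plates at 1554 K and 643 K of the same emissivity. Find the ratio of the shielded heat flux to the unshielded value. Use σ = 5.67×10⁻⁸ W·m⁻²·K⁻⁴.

ratio ≈ 0.500

With N identical shields there are N+1 = 2 gaps in series, each with the same radiative resistance, so the flux falls to 1/(N+1) of its unshielded value.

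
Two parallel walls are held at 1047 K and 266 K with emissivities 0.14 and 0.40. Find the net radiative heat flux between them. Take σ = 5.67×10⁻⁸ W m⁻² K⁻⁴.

For two large parallel gray plates, q = σ(T₁⁴ − T₂⁴) / (1/ε₁ + 1/ε₂ − 1).
1/ε₁ + 1/ε₂ − 1 = 1/0.14 + 1/0.40 − 1 = 8.643.
T₁⁴ − T₂⁴ = 1.20×10^12 − 5.01×10^9 = 1.20×10^12 K⁴.
q = 5.67×10⁻⁸ × 1.20×10^12 / 8.643 = 7850 W/m².

q ≈ 7850 W/m²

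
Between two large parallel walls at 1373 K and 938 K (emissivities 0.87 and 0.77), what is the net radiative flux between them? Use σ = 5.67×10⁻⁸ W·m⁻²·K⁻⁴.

For two large parallel gray plates, q = σ(T₁⁴ − T₂⁴) / (1/ε₁ + 1/ε₂ − 1).
1/ε₁ + 1/ε₂ − 1 = 1/0.87 + 1/0.77 − 1 = 1.448.
T₁⁴ − T₂⁴ = 3.55×10^12 − 7.74×10^11 = 2.78×10^12 K⁴.
q = 5.67×10⁻⁸ × 2.78×10^12 / 1.448 = 1.09×10^5 W/m².

q ≈ 1.09×10^5 W/m²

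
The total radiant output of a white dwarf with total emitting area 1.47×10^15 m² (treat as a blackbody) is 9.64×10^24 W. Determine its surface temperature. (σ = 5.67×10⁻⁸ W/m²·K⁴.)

T ≈ 18400 K

From P = σAT⁴, T = (P / σA)^(1/4) = (9.64×10^24 / (5.67×10⁻⁸ × 1.47×10^15))^(1/4).
T = (1.16×10^17)^(1/4) = 18400 K.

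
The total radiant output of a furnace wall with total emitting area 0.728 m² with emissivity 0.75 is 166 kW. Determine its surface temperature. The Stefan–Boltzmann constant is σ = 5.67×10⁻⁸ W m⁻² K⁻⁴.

T ≈ 1520 K

From P = εσAT⁴, T = (P / εσA)^(1/4) = (1.66×10^5 / (0.75 × 5.67×10⁻⁸ × 0.728))^(1/4).
T = (5.36×10^12)^(1/4) = 1520 K.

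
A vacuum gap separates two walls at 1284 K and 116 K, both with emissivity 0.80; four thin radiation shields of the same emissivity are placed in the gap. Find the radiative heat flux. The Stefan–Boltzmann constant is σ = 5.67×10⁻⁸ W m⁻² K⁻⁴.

q ≈ 20500 W/m²

Each of the 5 gaps contributes resistance (2/ε − 1) = 2/0.80 − 1 = 1.500; total = 7.500.
q = σ(T₁⁴ − T₂⁴) / 7.500 = 5.67×10⁻⁸ × 2.72×10^12 / 7.500 = 20500 W/m².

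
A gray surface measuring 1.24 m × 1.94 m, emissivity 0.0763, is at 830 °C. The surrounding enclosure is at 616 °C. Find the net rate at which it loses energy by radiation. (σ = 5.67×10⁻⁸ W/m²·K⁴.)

A = 1.24 × 1.94 = 2.41 m².
Convert: 830 °C = 1103 K; 616 °C = 889 K.
Q = εσA(T⁴ − T_s⁴). T⁴ − T_s⁴ = (1103)⁴ − (889)⁴ = 1.48×10^12 − 6.25×10^11 = 8.56×10^11 K⁴.
Q = 0.0763 × 5.67×10⁻⁸ × 2.41 × 8.56×10^11 = 8900 W.

Q ≈ 8900 W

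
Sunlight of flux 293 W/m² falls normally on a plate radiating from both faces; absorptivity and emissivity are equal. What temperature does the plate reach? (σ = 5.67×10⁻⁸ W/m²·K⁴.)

T ≈ 225 K

Absorbed flux αS = emitted flux 2εσT⁴ per unit area; with α = ε this gives T = (S/2σ)^(1/4).
T = (293 / (2 × 5.67×10⁻⁸))^(1/4) = (2.58×10^9)^(1/4).
T = 225 K.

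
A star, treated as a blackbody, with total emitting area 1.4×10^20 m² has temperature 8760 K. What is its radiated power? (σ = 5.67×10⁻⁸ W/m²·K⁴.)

P ≈ 4.67×10^28 W

P = σAT⁴ = 5.67×10⁻⁸ × 1.40×10^20 × (8760)⁴ = 5.67×10⁻⁸ × 1.40×10^20 × 5.89×10^15.
P = 4.67×10^28 W.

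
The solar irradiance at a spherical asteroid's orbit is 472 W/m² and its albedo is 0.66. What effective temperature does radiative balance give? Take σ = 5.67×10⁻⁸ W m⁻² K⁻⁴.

T ≈ 163 K

Power absorbed = (1−a)S·πR²; power emitted = 4πR²σT⁴. Equating and cancelling πR²:
T = ((1−a)S / 4σ)^(1/4) = (160 / (4 × 5.67×10⁻⁸))^(1/4) = (7.08×10^8)^(1/4).
T = 163 K.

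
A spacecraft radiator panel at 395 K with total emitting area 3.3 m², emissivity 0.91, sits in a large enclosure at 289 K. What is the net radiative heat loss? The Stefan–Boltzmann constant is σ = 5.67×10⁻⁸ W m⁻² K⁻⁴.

Q ≈ 2960 W

Q = εσA(T⁴ − T_s⁴). T⁴ − T_s⁴ = (395)⁴ − (289)⁴ = 2.43×10^10 − 6.98×10^9 = 1.74×10^10 K⁴.
Q = 0.91 × 5.67×10⁻⁸ × 3.30 × 1.74×10^10 = 2960 W.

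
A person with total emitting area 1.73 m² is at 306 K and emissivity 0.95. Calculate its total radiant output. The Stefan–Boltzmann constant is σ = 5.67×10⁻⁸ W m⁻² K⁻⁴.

P ≈ 817 W

Stefan–Boltzmann: P = εσAT⁴ = 0.95 × 5.67×10⁻⁸ × 1.73 × (306)⁴ = 0.95 × 5.67×10⁻⁸ × 1.73 × 8.77×10^9.
P = 817 W.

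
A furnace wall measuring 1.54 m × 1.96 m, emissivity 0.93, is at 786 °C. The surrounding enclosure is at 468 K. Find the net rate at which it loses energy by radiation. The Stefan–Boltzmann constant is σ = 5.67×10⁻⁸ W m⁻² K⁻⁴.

A = 1.54 × 1.96 = 3.02 m².
Convert: 786 °C = 1059 K.
Q = εσA(T⁴ − T_s⁴). T⁴ − T_s⁴ = (1059)⁴ − (468)⁴ = 1.26×10^12 − 4.80×10^10 = 1.21×10^12 K⁴.
Q = 0.93 × 5.67×10⁻⁸ × 3.02 × 1.21×10^12 = 1.93×10^5 W.

Q ≈ 1.93×10^5 W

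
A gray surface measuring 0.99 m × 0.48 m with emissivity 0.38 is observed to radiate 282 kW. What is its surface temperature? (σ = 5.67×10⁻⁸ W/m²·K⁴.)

A = 0.99 × 0.48 = 0.475 m².
From P = εσAT⁴, T = (P / εσA)^(1/4) = (2.82×10^5 / (0.38 × 5.67×10⁻⁸ × 0.475))^(1/4).
T = (2.75×10^13)^(1/4) = 2290 K.

T ≈ 2290 K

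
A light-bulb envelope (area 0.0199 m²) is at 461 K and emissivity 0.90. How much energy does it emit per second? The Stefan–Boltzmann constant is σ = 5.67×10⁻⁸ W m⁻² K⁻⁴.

P ≈ 45.9 W

P = εσAT⁴ = 0.90 × 5.67×10⁻⁸ × 0.0199 × (461)⁴ = 0.90 × 5.67×10⁻⁸ × 0.0199 × 4.52×10^10.
P = 45.9 W.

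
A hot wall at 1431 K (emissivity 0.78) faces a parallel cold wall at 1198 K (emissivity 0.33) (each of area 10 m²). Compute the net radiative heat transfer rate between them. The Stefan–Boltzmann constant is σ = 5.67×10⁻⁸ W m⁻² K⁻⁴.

Q ≈ 3.65×10^5 W

For two large parallel gray plates, q = σ(T₁⁴ − T₂⁴) / (1/ε₁ + 1/ε₂ − 1).
1/ε₁ + 1/ε₂ − 1 = 1/0.78 + 1/0.33 − 1 = 3.312.
T₁⁴ − T₂⁴ = 4.19×10^12 − 2.06×10^12 = 2.13×10^12 K⁴.
q = 5.67×10⁻⁸ × 2.13×10^12 / 3.312 = 36500 W/m².
Q = q·A = 36500 × 10 = 3.65×10^5 W.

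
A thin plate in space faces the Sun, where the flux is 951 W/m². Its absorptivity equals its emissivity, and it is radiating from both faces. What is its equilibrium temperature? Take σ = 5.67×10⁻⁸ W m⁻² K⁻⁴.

Absorbed flux αS = emitted flux 2εσT⁴ per unit area; with α = ε this gives T = (S/2σ)^(1/4).
T = (951 / (2 × 5.67×10⁻⁸))^(1/4) = (8.39×10^9)^(1/4).
T = 303 K.

T ≈ 303 K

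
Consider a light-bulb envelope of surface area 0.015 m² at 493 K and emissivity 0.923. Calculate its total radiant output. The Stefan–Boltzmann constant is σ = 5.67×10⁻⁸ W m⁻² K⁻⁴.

P = εσAT⁴ = 0.923 × 5.67×10⁻⁸ × 0.0150 × (493)⁴ = 0.923 × 5.67×10⁻⁸ × 0.0150 × 5.91×10^10.
P = 46.4 W.

P ≈ 46.4 W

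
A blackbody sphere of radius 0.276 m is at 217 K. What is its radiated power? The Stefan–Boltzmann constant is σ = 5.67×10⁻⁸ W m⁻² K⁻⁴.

A = 4πr² = 4π × (0.276)² = 0.957 m².
P = σAT⁴ = 5.67×10⁻⁸ × 0.957 × (217)⁴ = 5.67×10⁻⁸ × 0.957 × 2.22×10^9.
P = 120 W.

P ≈ 120 W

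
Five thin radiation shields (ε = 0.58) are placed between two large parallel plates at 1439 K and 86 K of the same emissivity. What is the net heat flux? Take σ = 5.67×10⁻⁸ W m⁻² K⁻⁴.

q ≈ 16600 W/m²

Each of the 6 gaps contributes resistance (2/ε − 1) = 2/0.58 − 1 = 2.448; total = 14.69.
q = σ(T₁⁴ − T₂⁴) / 14.69 = 5.67×10⁻⁸ × 4.29×10^12 / 14.69 = 16600 W/m².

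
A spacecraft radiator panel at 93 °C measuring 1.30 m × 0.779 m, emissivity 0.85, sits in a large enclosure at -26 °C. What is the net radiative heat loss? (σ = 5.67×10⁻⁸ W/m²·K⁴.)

Q ≈ 694 W

A = 1.30 × 0.779 = 1.01 m².
Convert: 93 °C = 366 K; -26 °C = 247 K.
Q = εσA(T⁴ − T_s⁴). T⁴ − T_s⁴ = (366)⁴ − (247)⁴ = 1.79×10^10 − 3.72×10^9 = 1.42×10^10 K⁴.
Q = 0.85 × 5.67×10⁻⁸ × 1.01 × 1.42×10^10 = 694 W.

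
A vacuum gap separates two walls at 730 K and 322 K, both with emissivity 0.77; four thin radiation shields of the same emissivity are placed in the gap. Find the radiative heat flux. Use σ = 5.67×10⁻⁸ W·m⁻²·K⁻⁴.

q ≈ 1940 W/m²

Each of the 5 gaps contributes resistance (2/ε − 1) = 2/0.77 − 1 = 1.597; total = 7.987.
q = σ(T₁⁴ − T₂⁴) / 7.987 = 5.67×10⁻⁸ × 2.73×10^11 / 7.987 = 1940 W/m².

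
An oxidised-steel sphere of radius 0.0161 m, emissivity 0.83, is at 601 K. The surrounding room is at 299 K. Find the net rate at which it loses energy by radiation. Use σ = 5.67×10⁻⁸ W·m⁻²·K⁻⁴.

Q ≈ 18.8 W

A = 4πr² = 4π × (0.0161)² = 3.26×10^-3 m².
Q = εσA(T⁴ − T_s⁴). T⁴ − T_s⁴ = (601)⁴ − (299)⁴ = 1.30×10^11 − 7.99×10^9 = 1.22×10^11 K⁴.
Q = 0.83 × 5.67×10⁻⁸ × 3.26×10^-3 × 1.22×10^11 = 18.8 W.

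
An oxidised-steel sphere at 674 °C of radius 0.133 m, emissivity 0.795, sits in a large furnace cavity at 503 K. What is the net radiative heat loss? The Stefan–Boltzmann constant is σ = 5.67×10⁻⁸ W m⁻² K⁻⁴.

Q ≈ 7420 W

A = 4πr² = 4π × (0.133)² = 0.222 m².
Convert: 674 °C = 947 K.
Q = εσA(T⁴ − T_s⁴). T⁴ − T_s⁴ = (947)⁴ − (503)⁴ = 8.04×10^11 − 6.40×10^10 = 7.40×10^11 K⁴.
Q = 0.795 × 5.67×10⁻⁸ × 0.222 × 7.40×10^11 = 7420 W.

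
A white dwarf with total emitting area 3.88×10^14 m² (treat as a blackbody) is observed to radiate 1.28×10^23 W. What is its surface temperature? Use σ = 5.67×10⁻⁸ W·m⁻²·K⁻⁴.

From P = σAT⁴, T = (P / σA)^(1/4) = (1.28×10^23 / (5.67×10⁻⁸ × 3.88×10^14))^(1/4).
T = (5.82×10^15)^(1/4) = 8730 K.

T ≈ 8730 K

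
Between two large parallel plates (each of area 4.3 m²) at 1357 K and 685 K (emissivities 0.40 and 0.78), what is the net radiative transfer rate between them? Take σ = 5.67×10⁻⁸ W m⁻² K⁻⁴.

For two large parallel gray plates, q = σ(T₁⁴ − T₂⁴) / (1/ε₁ + 1/ε₂ − 1).
1/ε₁ + 1/ε₂ − 1 = 1/0.40 + 1/0.78 − 1 = 2.782.
T₁⁴ − T₂⁴ = 3.39×10^12 − 2.20×10^11 = 3.17×10^12 K⁴.
q = 5.67×10⁻⁸ × 3.17×10^12 / 2.782 = 64600 W/m².
Q = q·A = 64600 × 4.3 = 2.78×10^5 W.

Q ≈ 2.78×10^5 W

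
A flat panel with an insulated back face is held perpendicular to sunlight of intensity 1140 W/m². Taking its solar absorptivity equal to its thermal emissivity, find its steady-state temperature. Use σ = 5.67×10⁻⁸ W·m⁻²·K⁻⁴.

T ≈ 377 K

Absorbed flux αS = emitted flux εσT⁴ (one radiating face); with α = ε, T = (S/σ)^(1/4).
T = (1140 / 5.67×10⁻⁸)^(1/4) = (2.01×10^10)^(1/4).
T = 377 K.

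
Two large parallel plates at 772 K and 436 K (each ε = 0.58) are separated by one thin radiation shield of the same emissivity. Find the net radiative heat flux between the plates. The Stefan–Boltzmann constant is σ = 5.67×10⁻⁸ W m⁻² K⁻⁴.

Each of the 2 gaps contributes resistance (2/ε − 1) = 2/0.58 − 1 = 2.448; total = 4.897.
q = σ(T₁⁴ − T₂⁴) / 4.897 = 5.67×10⁻⁸ × 3.19×10^11 / 4.897 = 3690 W/m².

q ≈ 3690 W/m²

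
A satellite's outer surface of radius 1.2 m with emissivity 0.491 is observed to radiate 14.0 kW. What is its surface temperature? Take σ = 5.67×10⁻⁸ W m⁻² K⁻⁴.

T ≈ 408 K

A = 4πr² = 4π × (1.2)² = 18.1 m².
From P = εσAT⁴, T = (P / εσA)^(1/4) = (14000 / (0.491 × 5.67×10⁻⁸ × 18.1))^(1/4).
T = (2.78×10^10)^(1/4) = 408 K.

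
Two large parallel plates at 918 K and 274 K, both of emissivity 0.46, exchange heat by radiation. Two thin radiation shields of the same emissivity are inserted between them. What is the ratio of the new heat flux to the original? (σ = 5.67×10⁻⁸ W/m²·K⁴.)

With N identical shields there are N+1 = 3 gaps in series, each with the same radiative resistance, so the flux falls to 1/(N+1) of its unshielded value.

ratio ≈ 0.333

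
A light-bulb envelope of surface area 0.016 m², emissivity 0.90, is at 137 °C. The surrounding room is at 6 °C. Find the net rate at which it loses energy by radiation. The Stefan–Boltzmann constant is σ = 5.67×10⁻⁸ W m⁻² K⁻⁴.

Convert: 137 °C = 410 K; 6 °C = 279 K.
Q = εσA(T⁴ − T_s⁴). T⁴ − T_s⁴ = (410)⁴ − (279)⁴ = 2.83×10^10 − 6.06×10^9 = 2.22×10^10 K⁴.
Q = 0.90 × 5.67×10⁻⁸ × 0.0160 × 2.22×10^10 = 18.1 W.

Q ≈ 18.1 W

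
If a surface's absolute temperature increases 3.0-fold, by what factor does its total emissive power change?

P ∝ T⁴, so the power scales as (3.0)⁴ = 81.0.

factor ≈ 81.0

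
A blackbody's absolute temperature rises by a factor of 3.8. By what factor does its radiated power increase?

P ∝ T⁴, so the power scales as (3.8)⁴ = 209.

factor ≈ 209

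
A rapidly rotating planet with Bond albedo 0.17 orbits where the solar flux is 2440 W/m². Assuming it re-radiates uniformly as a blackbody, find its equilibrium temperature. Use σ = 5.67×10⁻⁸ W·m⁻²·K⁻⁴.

Power absorbed = (1−a)S·πR²; power emitted = 4πR²σT⁴. Equating and cancelling πR²:
T = ((1−a)S / 4σ)^(1/4) = (2030 / (4 × 5.67×10⁻⁸))^(1/4) = (8.93×10^9)^(1/4).
T = 307 K.

T ≈ 307 K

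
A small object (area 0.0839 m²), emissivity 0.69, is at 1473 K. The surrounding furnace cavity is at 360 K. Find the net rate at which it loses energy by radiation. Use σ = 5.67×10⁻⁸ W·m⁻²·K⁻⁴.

Q = εσA(T⁴ − T_s⁴). T⁴ − T_s⁴ = (1473)⁴ − (360)⁴ = 4.71×10^12 − 1.68×10^10 = 4.69×10^12 K⁴.
Q = 0.69 × 5.67×10⁻⁸ × 0.0839 × 4.69×10^12 = 15400 W.

Q ≈ 15400 W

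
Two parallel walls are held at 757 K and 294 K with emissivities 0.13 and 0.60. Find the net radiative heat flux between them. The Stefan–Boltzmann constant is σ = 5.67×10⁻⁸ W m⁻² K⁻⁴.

q ≈ 2180 W/m²

For two large parallel gray plates, q = σ(T₁⁴ − T₂⁴) / (1/ε₁ + 1/ε₂ − 1).
1/ε₁ + 1/ε₂ − 1 = 1/0.13 + 1/0.60 − 1 = 8.359.
T₁⁴ − T₂⁴ = 3.28×10^11 − 7.47×10^9 = 3.21×10^11 K⁴.
q = 5.67×10⁻⁸ × 3.21×10^11 / 8.359 = 2180 W/m².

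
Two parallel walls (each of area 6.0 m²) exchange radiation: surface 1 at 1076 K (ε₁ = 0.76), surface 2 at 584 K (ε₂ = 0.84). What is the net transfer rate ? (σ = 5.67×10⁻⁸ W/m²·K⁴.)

For two large parallel gray plates, q = σ(T₁⁴ − T₂⁴) / (1/ε₁ + 1/ε₂ − 1).
1/ε₁ + 1/ε₂ − 1 = 1/0.76 + 1/0.84 − 1 = 1.506.
T₁⁴ − T₂⁴ = 1.34×10^12 − 1.16×10^11 = 1.22×10^12 K⁴.
q = 5.67×10⁻⁸ × 1.22×10^12 / 1.506 = 46100 W/m².
Q = q·A = 46100 × 6.0 = 2.76×10^5 W.

Q ≈ 2.76×10^5 W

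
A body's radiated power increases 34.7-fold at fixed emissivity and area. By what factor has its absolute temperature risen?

factor ≈ 2.43

P ∝ T⁴ ⇒ T ∝ P^(1/4), so T scales by (34.7)^(1/4) = 2.43.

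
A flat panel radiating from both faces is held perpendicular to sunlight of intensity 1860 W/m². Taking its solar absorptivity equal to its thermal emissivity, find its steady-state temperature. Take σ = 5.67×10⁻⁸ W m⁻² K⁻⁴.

T ≈ 358 K

Absorbed flux αS = emitted flux 2εσT⁴ per unit area; with α = ε this gives T = (S/2σ)^(1/4).
T = (1860 / (2 × 5.67×10⁻⁸))^(1/4) = (1.64×10^10)^(1/4).
T = 358 K.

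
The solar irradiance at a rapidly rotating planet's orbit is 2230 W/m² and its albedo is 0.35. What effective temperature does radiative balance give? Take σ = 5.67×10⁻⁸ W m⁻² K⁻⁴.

T ≈ 283 K

Power absorbed = (1−a)S·πR²; power emitted = 4πR²σT⁴. Equating and cancelling πR²:
T = ((1−a)S / 4σ)^(1/4) = (1450 / (4 × 5.67×10⁻⁸))^(1/4) = (6.39×10^9)^(1/4).
T = 283 K.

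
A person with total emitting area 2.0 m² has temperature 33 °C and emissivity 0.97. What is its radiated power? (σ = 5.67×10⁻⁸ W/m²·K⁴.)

33 °C = 306 K.
P = εσAT⁴ = 0.97 × 5.67×10⁻⁸ × 2.00 × (306)⁴ = 0.97 × 5.67×10⁻⁸ × 2.00 × 8.77×10^9.
P = 964 W.

P ≈ 964 W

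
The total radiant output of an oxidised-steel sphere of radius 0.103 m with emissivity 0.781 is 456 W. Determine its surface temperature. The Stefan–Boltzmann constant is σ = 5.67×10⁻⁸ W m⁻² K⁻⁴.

T ≈ 527 K

A = 4πr² = 4π × (0.103)² = 0.133 m².
From P = εσAT⁴, T = (P / εσA)^(1/4) = (456 / (0.781 × 5.67×10⁻⁸ × 0.133))^(1/4).
T = (7.72×10^10)^(1/4) = 527 K.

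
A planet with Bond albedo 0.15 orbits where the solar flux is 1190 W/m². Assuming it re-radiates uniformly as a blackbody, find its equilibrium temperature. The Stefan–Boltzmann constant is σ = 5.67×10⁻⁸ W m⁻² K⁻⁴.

T ≈ 258 K

Power absorbed = (1−a)S·πR²; power emitted = 4πR²σT⁴. Equating and cancelling πR²:
T = ((1−a)S / 4σ)^(1/4) = (1010 / (4 × 5.67×10⁻⁸))^(1/4) = (4.46×10^9)^(1/4).
T = 258 K.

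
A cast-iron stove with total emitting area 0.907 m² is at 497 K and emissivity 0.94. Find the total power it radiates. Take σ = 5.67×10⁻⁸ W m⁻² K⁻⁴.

P ≈ 2950 W

P = εσAT⁴ = 0.94 × 5.67×10⁻⁸ × 0.907 × (497)⁴ = 0.94 × 5.67×10⁻⁸ × 0.907 × 6.10×10^10.
P = 2950 W.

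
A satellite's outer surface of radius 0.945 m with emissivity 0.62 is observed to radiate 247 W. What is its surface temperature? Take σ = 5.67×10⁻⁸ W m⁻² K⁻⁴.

A = 4πr² = 4π × (0.945)² = 11.2 m².
From P = εσAT⁴, T = (P / εσA)^(1/4) = (247 / (0.62 × 5.67×10⁻⁸ × 11.2))^(1/4).
T = (6.26×10^8)^(1/4) = 158 K.

T ≈ 158 K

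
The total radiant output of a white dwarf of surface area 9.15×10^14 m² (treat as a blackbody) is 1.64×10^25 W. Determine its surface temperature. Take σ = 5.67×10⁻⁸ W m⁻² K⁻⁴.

From P = σAT⁴, T = (P / σA)^(1/4) = (1.64×10^25 / (5.67×10⁻⁸ × 9.15×10^14))^(1/4).
T = (3.16×10^17)^(1/4) = 23700 K.

T ≈ 23700 K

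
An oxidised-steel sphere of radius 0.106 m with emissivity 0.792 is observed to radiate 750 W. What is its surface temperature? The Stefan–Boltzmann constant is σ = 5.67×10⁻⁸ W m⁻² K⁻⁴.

A = 4πr² = 4π × (0.106)² = 0.141 m².
From P = εσAT⁴, T = (P / εσA)^(1/4) = (750 / (0.792 × 5.67×10⁻⁸ × 0.141))^(1/4).
T = (1.18×10^11)^(1/4) = 586 K.

T ≈ 586 K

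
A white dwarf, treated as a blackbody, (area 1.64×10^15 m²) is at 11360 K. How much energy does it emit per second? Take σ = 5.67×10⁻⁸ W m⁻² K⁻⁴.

P = σAT⁴ = 5.67×10⁻⁸ × 1.64×10^15 × (11360)⁴ = 5.67×10⁻⁸ × 1.64×10^15 × 1.67×10^16.
P = 1.55×10^24 W.

P ≈ 1.55×10^24 W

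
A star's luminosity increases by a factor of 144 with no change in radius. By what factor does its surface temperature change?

P ∝ T⁴ ⇒ T ∝ P^(1/4), so T scales by (144)^(1/4) = 3.46.

factor ≈ 3.46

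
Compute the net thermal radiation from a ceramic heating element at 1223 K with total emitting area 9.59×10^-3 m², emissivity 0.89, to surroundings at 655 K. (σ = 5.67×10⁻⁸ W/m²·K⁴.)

Q ≈ 994 W

Q = εσA(T⁴ − T_s⁴). T⁴ − T_s⁴ = (1223)⁴ − (655)⁴ = 2.24×10^12 − 1.84×10^11 = 2.05×10^12 K⁴.
Q = 0.89 × 5.67×10⁻⁸ × 9.59×10^-3 × 2.05×10^12 = 994 W.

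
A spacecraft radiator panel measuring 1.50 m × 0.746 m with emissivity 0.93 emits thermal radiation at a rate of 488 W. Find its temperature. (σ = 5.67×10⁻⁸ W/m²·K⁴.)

T ≈ 302 K

A = 1.50 × 0.746 = 1.12 m².
From P = εσAT⁴, T = (P / εσA)^(1/4) = (488 / (0.93 × 5.67×10⁻⁸ × 1.12))^(1/4).
T = (8.27×10^9)^(1/4) = 302 K.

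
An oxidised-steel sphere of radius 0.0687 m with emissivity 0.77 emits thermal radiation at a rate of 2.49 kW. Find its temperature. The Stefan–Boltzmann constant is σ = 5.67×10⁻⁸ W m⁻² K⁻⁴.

A = 4πr² = 4π × (0.0687)² = 0.0593 m².
From P = εσAT⁴, T = (P / εσA)^(1/4) = (2490 / (0.77 × 5.67×10⁻⁸ × 0.0593))^(1/4).
T = (9.62×10^11)^(1/4) = 990 K.

T ≈ 990 K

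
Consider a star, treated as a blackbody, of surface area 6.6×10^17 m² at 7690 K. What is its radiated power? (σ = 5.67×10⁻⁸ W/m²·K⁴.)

P = σAT⁴ = 5.67×10⁻⁸ × 6.60×10^17 × (7690)⁴ = 5.67×10⁻⁸ × 6.60×10^17 × 3.50×10^15.
P = 1.31×10^26 W.

P ≈ 1.31×10^26 W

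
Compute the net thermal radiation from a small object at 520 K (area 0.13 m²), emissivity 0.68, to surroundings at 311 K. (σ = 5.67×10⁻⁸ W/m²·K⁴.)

Q = εσA(T⁴ − T_s⁴). T⁴ − T_s⁴ = (520)⁴ − (311)⁴ = 7.31×10^10 − 9.35×10^9 = 6.38×10^10 K⁴.
Q = 0.68 × 5.67×10⁻⁸ × 0.130 × 6.38×10^10 = 320 W.

Q ≈ 320 W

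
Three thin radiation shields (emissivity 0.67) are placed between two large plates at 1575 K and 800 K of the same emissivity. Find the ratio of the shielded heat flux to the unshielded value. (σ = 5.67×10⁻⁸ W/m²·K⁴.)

With N identical shields there are N+1 = 4 gaps in series, each with the same radiative resistance, so the flux falls to 1/(N+1) of its unshielded value.

ratio ≈ 0.250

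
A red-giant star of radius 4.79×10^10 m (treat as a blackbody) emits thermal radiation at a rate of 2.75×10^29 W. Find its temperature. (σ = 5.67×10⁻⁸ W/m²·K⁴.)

A = 4πr² = 4π × (4.79×10^10)² = 2.88×10^22 m².
From P = σAT⁴, T = (P / σA)^(1/4) = (2.75×10^29 / (5.67×10⁻⁸ × 2.88×10^22))^(1/4).
T = (1.68×10^14)^(1/4) = 3600 K.

T ≈ 3600 K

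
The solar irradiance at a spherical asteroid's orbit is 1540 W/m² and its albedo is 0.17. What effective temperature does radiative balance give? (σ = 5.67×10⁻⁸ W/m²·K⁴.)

T ≈ 274 K

Power absorbed = (1−a)S·πR²; power emitted = 4πR²σT⁴. Equating and cancelling πR²:
T = ((1−a)S / 4σ)^(1/4) = (1280 / (4 × 5.67×10⁻⁸))^(1/4) = (5.64×10^9)^(1/4).
T = 274 K.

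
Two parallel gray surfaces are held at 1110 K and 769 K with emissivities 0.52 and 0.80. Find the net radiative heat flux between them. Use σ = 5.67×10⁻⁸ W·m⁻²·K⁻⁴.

For two large parallel gray plates, q = σ(T₁⁴ − T₂⁴) / (1/ε₁ + 1/ε₂ − 1).
1/ε₁ + 1/ε₂ − 1 = 1/0.52 + 1/0.80 − 1 = 2.173.
T₁⁴ − T₂⁴ = 1.52×10^12 − 3.50×10^11 = 1.17×10^12 K⁴.
q = 5.67×10⁻⁸ × 1.17×10^12 / 2.173 = 30500 W/m².

q ≈ 30500 W/m²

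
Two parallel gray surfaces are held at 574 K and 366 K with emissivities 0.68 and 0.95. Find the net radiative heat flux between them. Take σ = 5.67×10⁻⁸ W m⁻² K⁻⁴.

For two large parallel gray plates, q = σ(T₁⁴ − T₂⁴) / (1/ε₁ + 1/ε₂ − 1).
1/ε₁ + 1/ε₂ − 1 = 1/0.68 + 1/0.95 − 1 = 1.523.
T₁⁴ − T₂⁴ = 1.09×10^11 − 1.79×10^10 = 9.06×10^10 K⁴.
q = 5.67×10⁻⁸ × 9.06×10^10 / 1.523 = 3370 W/m².

q ≈ 3370 W/m²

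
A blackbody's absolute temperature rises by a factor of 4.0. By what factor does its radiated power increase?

factor ≈ 256

P ∝ T⁴, so the power scales as (4.0)⁴ = 256.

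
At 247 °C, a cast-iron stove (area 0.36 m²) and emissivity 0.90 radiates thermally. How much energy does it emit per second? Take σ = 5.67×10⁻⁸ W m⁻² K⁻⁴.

P ≈ 1340 W

247 °C = 520 K.
Stefan–Boltzmann: P = εσAT⁴ = 0.90 × 5.67×10⁻⁸ × 0.360 × (520)⁴ = 0.90 × 5.67×10⁻⁸ × 0.360 × 7.31×10^10.
P = 1340 W.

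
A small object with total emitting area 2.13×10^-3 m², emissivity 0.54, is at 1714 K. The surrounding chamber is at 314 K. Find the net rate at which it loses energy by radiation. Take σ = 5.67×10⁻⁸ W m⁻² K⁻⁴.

Q ≈ 562 W

Q = εσA(T⁴ − T_s⁴). T⁴ − T_s⁴ = (1714)⁴ − (314)⁴ = 8.63×10^12 − 9.72×10^9 = 8.62×10^12 K⁴.
Q = 0.54 × 5.67×10⁻⁸ × 2.13×10^-3 × 8.62×10^12 = 562 W.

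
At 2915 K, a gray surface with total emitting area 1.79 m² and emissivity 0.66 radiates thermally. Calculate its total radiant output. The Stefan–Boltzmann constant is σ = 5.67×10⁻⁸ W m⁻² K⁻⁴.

P ≈ 4.84×10^6 W

P = εσAT⁴ = 0.66 × 5.67×10⁻⁸ × 1.79 × (2915)⁴ = 0.66 × 5.67×10⁻⁸ × 1.79 × 7.22×10^13.
P = 4.84×10^6 W.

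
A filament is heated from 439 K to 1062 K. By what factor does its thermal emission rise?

ratio ≈ 34.2

P ∝ T⁴, so the ratio is (1062/439)⁴ = (2.419)⁴ = 34.2.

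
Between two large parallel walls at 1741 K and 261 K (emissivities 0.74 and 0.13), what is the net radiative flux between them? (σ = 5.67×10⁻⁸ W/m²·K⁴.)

For two large parallel gray plates, q = σ(T₁⁴ − T₂⁴) / (1/ε₁ + 1/ε₂ − 1).
1/ε₁ + 1/ε₂ − 1 = 1/0.74 + 1/0.13 − 1 = 8.044.
T₁⁴ − T₂⁴ = 9.19×10^12 − 4.64×10^9 = 9.18×10^12 K⁴.
q = 5.67×10⁻⁸ × 9.18×10^12 / 8.044 = 64700 W/m².

q ≈ 64700 W/m²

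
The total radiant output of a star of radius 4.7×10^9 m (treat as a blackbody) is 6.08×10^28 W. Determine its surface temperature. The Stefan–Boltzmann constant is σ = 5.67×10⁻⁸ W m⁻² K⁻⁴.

T ≈ 7880 K

A = 4πr² = 4π × (4.7×10^9)² = 2.78×10^20 m².
From P = σAT⁴, T = (P / σA)^(1/4) = (6.08×10^28 / (5.67×10⁻⁸ × 2.78×10^20))^(1/4).
T = (3.86×10^15)^(1/4) = 7880 K.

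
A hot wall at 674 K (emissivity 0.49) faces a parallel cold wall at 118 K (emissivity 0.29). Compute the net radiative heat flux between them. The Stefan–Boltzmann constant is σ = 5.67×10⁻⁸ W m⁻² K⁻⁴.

q ≈ 2600 W/m²

For two large parallel gray plates, q = σ(T₁⁴ − T₂⁴) / (1/ε₁ + 1/ε₂ − 1).
1/ε₁ + 1/ε₂ − 1 = 1/0.49 + 1/0.29 − 1 = 4.489.
T₁⁴ − T₂⁴ = 2.06×10^11 − 1.94×10^8 = 2.06×10^11 K⁴.
q = 5.67×10⁻⁸ × 2.06×10^11 / 4.489 = 2600 W/m².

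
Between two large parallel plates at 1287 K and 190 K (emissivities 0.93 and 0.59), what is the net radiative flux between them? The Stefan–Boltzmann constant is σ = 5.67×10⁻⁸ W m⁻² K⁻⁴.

For two large parallel gray plates, q = σ(T₁⁴ − T₂⁴) / (1/ε₁ + 1/ε₂ − 1).
1/ε₁ + 1/ε₂ − 1 = 1/0.93 + 1/0.59 − 1 = 1.770.
T₁⁴ − T₂⁴ = 2.74×10^12 − 1.30×10^9 = 2.74×10^12 K⁴.
q = 5.67×10⁻⁸ × 2.74×10^12 / 1.770 = 87800 W/m².

q ≈ 87800 W/m²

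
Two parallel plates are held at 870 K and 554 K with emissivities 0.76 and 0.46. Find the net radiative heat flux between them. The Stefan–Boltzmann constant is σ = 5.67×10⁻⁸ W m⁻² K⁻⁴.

q ≈ 10900 W/m²

For two large parallel gray plates, q = σ(T₁⁴ − T₂⁴) / (1/ε₁ + 1/ε₂ − 1).
1/ε₁ + 1/ε₂ − 1 = 1/0.76 + 1/0.46 − 1 = 2.490.
T₁⁴ − T₂⁴ = 5.73×10^11 − 9.42×10^10 = 4.79×10^11 K⁴.
q = 5.67×10⁻⁸ × 4.79×10^11 / 2.490 = 10900 W/m².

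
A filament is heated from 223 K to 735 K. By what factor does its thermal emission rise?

ratio ≈ 118

P ∝ T⁴, so the ratio is (735/223)⁴ = (3.296)⁴ = 118.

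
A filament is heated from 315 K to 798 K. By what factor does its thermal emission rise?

P ∝ T⁴, so the ratio is (798/315)⁴ = (2.533)⁴ = 41.2.

ratio ≈ 41.2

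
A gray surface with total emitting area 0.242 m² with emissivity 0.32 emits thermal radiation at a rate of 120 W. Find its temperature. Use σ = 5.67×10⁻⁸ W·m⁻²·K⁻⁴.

T ≈ 407 K

From P = εσAT⁴, T = (P / εσA)^(1/4) = (120 / (0.32 × 5.67×10⁻⁸ × 0.242))^(1/4).
T = (2.73×10^10)^(1/4) = 407 K.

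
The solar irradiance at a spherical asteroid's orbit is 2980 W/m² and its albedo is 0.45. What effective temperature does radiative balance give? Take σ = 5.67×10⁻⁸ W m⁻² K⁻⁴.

Power absorbed = (1−a)S·πR²; power emitted = 4πR²σT⁴. Equating and cancelling πR²:
T = ((1−a)S / 4σ)^(1/4) = (1640 / (4 × 5.67×10⁻⁸))^(1/4) = (7.23×10^9)^(1/4).
T = 292 K.

T ≈ 292 K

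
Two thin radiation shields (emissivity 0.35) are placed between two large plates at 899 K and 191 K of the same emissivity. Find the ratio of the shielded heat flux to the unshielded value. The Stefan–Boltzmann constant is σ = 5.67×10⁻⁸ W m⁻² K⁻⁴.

With N identical shields there are N+1 = 3 gaps in series, each with the same radiative resistance, so the flux falls to 1/(N+1) of its unshielded value.

ratio ≈ 0.333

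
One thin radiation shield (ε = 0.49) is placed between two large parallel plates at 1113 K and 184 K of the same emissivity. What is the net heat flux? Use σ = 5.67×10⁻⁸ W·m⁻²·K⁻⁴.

q ≈ 14100 W/m²

Each of the 2 gaps contributes resistance (2/ε − 1) = 2/0.49 − 1 = 3.082; total = 6.163.
q = σ(T₁⁴ − T₂⁴) / 6.163 = 5.67×10⁻⁸ × 1.53×10^12 / 6.163 = 14100 W/m².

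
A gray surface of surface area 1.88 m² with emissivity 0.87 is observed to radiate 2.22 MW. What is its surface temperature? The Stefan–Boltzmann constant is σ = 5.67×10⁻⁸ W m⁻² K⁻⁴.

T ≈ 2210 K

From P = εσAT⁴, T = (P / εσA)^(1/4) = (2.22×10^6 / (0.87 × 5.67×10⁻⁸ × 1.88))^(1/4).
T = (2.39×10^13)^(1/4) = 2210 K.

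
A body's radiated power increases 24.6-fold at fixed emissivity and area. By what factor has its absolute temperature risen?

factor ≈ 2.23

P ∝ T⁴ ⇒ T ∝ P^(1/4), so T scales by (24.6)^(1/4) = 2.23.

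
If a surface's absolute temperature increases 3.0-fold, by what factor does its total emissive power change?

P ∝ T⁴, so the power scales as (3.0)⁴ = 81.0.

factor ≈ 81.0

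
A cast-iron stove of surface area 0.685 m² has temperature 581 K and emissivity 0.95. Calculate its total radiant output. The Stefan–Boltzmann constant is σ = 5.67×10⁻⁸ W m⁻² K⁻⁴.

P ≈ 4200 W

P = εσAT⁴ = 0.95 × 5.67×10⁻⁸ × 0.685 × (581)⁴ = 0.95 × 5.67×10⁻⁸ × 0.685 × 1.14×10^11.
P = 4200 W.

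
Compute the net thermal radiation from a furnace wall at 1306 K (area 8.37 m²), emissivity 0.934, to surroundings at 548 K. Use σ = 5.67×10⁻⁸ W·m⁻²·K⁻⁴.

Q ≈ 1.25×10^6 W

Q = εσA(T⁴ − T_s⁴). T⁴ − T_s⁴ = (1306)⁴ − (548)⁴ = 2.91×10^12 − 9.02×10^10 = 2.82×10^12 K⁴.
Q = 0.934 × 5.67×10⁻⁸ × 8.37 × 2.82×10^12 = 1.25×10^6 W.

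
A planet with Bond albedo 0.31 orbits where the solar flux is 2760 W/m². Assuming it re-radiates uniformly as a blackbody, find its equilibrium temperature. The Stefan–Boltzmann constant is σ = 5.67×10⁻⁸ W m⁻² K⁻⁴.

Power absorbed = (1−a)S·πR²; power emitted = 4πR²σT⁴. Equating and cancelling πR²:
T = ((1−a)S / 4σ)^(1/4) = (1900 / (4 × 5.67×10⁻⁸))^(1/4) = (8.40×10^9)^(1/4).
T = 303 K.

T ≈ 303 K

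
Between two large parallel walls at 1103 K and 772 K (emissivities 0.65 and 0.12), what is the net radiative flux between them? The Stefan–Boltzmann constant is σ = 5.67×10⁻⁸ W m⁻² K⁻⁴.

q ≈ 7190 W/m²

For two large parallel gray plates, q = σ(T₁⁴ − T₂⁴) / (1/ε₁ + 1/ε₂ − 1).
1/ε₁ + 1/ε₂ − 1 = 1/0.65 + 1/0.12 − 1 = 8.872.
T₁⁴ − T₂⁴ = 1.48×10^12 − 3.55×10^11 = 1.12×10^12 K⁴.
q = 5.67×10⁻⁸ × 1.12×10^12 / 8.872 = 7190 W/m².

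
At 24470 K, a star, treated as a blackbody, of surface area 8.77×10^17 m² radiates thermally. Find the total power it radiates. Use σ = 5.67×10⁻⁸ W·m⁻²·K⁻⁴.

P = σAT⁴ = 5.67×10⁻⁸ × 8.77×10^17 × (24470)⁴ = 5.67×10⁻⁸ × 8.77×10^17 × 3.59×10^17.
P = 1.78×10^28 W.

P ≈ 1.78×10^28 W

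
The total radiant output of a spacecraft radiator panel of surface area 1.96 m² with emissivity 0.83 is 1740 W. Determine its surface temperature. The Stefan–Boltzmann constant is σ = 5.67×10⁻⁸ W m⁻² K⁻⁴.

T ≈ 371 K

From P = εσAT⁴, T = (P / εσA)^(1/4) = (1740 / (0.83 × 5.67×10⁻⁸ × 1.96))^(1/4).
T = (1.89×10^10)^(1/4) = 371 K.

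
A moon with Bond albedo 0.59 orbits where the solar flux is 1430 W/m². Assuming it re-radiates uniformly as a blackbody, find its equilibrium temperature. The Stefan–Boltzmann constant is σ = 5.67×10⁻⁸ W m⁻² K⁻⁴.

Power absorbed = (1−a)S·πR²; power emitted = 4πR²σT⁴. Equating and cancelling πR²:
T = ((1−a)S / 4σ)^(1/4) = (586 / (4 × 5.67×10⁻⁸))^(1/4) = (2.59×10^9)^(1/4).
T = 225 K.

T ≈ 225 K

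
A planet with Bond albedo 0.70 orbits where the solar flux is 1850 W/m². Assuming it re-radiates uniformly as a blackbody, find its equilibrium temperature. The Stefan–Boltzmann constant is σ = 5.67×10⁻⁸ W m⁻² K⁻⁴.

Power absorbed = (1−a)S·πR²; power emitted = 4πR²σT⁴. Equating and cancelling πR²:
T = ((1−a)S / 4σ)^(1/4) = (555 / (4 × 5.67×10⁻⁸))^(1/4) = (2.45×10^9)^(1/4).
T = 222 K.

T ≈ 222 K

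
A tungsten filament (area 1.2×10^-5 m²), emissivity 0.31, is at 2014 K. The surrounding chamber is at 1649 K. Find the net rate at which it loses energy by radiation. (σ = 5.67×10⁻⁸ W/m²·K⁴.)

Q ≈ 1.91 W

Q = εσA(T⁴ − T_s⁴). T⁴ − T_s⁴ = (2014)⁴ − (1649)⁴ = 1.65×10^13 − 7.39×10^12 = 9.06×10^12 K⁴.
Q = 0.31 × 5.67×10⁻⁸ × 1.20×10^-5 × 9.06×10^12 = 1.91 W.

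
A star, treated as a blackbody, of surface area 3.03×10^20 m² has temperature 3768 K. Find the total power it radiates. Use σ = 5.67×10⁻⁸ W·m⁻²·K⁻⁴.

P = σAT⁴ = 5.67×10⁻⁸ × 3.03×10^20 × (3768)⁴ = 5.67×10⁻⁸ × 3.03×10^20 × 2.02×10^14.
P = 3.46×10^27 W.

P ≈ 3.46×10^27 W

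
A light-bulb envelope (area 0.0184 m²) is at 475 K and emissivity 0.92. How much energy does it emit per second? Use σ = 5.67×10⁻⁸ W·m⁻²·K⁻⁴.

Stefan–Boltzmann: P = εσAT⁴ = 0.92 × 5.67×10⁻⁸ × 0.0184 × (475)⁴ = 0.92 × 5.67×10⁻⁸ × 0.0184 × 5.09×10^10.
P = 48.9 W.

P ≈ 48.9 W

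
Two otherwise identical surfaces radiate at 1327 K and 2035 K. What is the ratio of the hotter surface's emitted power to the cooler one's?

P ∝ T⁴, so the ratio is (2035/1327)⁴ = (1.534)⁴ = 5.53.

ratio ≈ 5.53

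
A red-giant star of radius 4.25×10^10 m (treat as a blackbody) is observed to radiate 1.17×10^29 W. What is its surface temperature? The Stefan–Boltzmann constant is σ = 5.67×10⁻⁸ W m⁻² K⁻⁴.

T ≈ 3090 K

A = 4πr² = 4π × (4.25×10^10)² = 2.27×10^22 m².
From P = σAT⁴, T = (P / σA)^(1/4) = (1.17×10^29 / (5.67×10⁻⁸ × 2.27×10^22))^(1/4).
T = (9.09×10^13)^(1/4) = 3090 K.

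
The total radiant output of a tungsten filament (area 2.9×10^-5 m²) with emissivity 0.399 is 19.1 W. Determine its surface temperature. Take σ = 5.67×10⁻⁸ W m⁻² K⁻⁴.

T ≈ 2320 K

From P = εσAT⁴, T = (P / εσA)^(1/4) = (19.1 / (0.399 × 5.67×10⁻⁸ × 2.90×10^-5))^(1/4).
T = (2.91×10^13)^(1/4) = 2320 K.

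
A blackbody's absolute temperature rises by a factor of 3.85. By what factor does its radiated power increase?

factor ≈ 220

P ∝ T⁴, so the power scales as (3.85)⁴ = 220.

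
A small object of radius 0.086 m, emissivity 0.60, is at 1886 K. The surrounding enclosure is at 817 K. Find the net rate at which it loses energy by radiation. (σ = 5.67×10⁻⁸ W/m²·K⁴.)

Q ≈ 38600 W

A = 4πr² = 4π × (0.086)² = 0.0929 m².
Q = εσA(T⁴ − T_s⁴). T⁴ − T_s⁴ = (1886)⁴ − (817)⁴ = 1.27×10^13 − 4.46×10^11 = 1.22×10^13 K⁴.
Q = 0.60 × 5.67×10⁻⁸ × 0.0929 × 1.22×10^13 = 38600 W.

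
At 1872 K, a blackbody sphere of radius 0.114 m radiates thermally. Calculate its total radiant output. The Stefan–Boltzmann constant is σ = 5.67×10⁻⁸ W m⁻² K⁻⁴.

P ≈ 1.14×10^5 W

A = 4πr² = 4π × (0.114)² = 0.163 m².
P = σAT⁴ = 5.67×10⁻⁸ × 0.163 × (1872)⁴ = 5.67×10⁻⁸ × 0.163 × 1.23×10^13.
P = 1.14×10^5 W.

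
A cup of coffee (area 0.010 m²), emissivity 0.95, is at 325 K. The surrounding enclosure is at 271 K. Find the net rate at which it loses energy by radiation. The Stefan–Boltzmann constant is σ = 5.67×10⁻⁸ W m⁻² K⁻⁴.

Q ≈ 3.10 W

Q = εσA(T⁴ − T_s⁴). T⁴ − T_s⁴ = (325)⁴ − (271)⁴ = 1.12×10^10 − 5.39×10^9 = 5.76×10^9 K⁴.
Q = 0.95 × 5.67×10⁻⁸ × 0.0100 × 5.76×10^9 = 3.10 W.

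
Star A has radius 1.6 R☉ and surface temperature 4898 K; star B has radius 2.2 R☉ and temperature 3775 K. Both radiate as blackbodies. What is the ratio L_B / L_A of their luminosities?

L_B/L_A ≈ 0.667

L = 4πR²σT⁴ ∝ R²T⁴, so L_B/L_A = (2.2/1.6)² × (3775/4898)⁴ = 1.89 × 0.353 = 0.667.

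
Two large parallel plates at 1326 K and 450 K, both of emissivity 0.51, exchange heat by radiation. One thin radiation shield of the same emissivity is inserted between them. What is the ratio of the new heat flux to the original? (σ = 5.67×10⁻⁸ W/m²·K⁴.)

With N identical shields there are N+1 = 2 gaps in series, each with the same radiative resistance, so the flux falls to 1/(N+1) of its unshielded value.

ratio ≈ 0.500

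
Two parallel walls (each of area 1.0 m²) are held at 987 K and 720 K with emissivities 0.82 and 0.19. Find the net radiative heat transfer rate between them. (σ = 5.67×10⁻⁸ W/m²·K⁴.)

Q ≈ 7040 W

For two large parallel gray plates, q = σ(T₁⁴ − T₂⁴) / (1/ε₁ + 1/ε₂ − 1).
1/ε₁ + 1/ε₂ − 1 = 1/0.82 + 1/0.19 − 1 = 5.483.
T₁⁴ − T₂⁴ = 9.49×10^11 − 2.69×10^11 = 6.80×10^11 K⁴.
q = 5.67×10⁻⁸ × 6.80×10^11 / 5.483 = 7040 W/m².
Q = q·A = 7040 × 1.0 = 7040 W.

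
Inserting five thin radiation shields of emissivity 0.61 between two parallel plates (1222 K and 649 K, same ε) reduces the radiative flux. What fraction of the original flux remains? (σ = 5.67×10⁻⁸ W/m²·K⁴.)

ratio ≈ 0.167

With N identical shields there are N+1 = 6 gaps in series, each with the same radiative resistance, so the flux falls to 1/(N+1) of its unshielded value.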